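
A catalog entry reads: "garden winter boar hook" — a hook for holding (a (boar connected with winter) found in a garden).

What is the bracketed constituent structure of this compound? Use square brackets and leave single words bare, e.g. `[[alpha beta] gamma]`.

Overall it is a kind of hook; the modifier is "garden winter boar".
Inside "garden winter boar": head "boar" (specifically "winter boar"), modifier "garden".
Inside "winter boar": head "boar", modifier "winter".
So the structure is [[garden [winter boar]] hook].

[[garden [winter boar]] hook]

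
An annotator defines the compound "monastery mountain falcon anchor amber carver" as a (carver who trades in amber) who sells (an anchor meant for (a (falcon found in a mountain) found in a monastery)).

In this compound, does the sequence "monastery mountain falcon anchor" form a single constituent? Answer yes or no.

yes

The paraphrase groups the words so that "monastery mountain falcon anchor" is one unit: it corresponds to a single parenthesized sub-phrase.
The full structure is [[[monastery [mountain falcon]] anchor] [amber carver]], in which [monastery mountain falcon anchor] is a constituent.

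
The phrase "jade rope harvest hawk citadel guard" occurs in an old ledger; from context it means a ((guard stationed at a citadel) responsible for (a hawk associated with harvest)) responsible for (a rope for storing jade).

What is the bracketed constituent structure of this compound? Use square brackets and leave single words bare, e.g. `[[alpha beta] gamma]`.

[[jade rope] [[harvest hawk] [citadel guard]]]

At the top level: head "guard" (specifically "harvest hawk citadel guard"); modifier "jade rope".
"jade rope" → head "rope", modifier "jade".
"harvest hawk citadel guard" → head "guard" (specifically "citadel guard"), modifier "harvest hawk".
"harvest hawk" → head "hawk", modifier "harvest".
"citadel guard" → head "guard", modifier "citadel".
Assembled: [[jade rope] [[harvest hawk] [citadel guard]]].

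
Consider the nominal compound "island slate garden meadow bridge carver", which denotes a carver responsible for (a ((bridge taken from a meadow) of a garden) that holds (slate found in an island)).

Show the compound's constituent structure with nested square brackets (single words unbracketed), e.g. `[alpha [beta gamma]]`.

[[[island slate] [garden [meadow bridge]]] carver]

At the top level: head "carver"; modifier "island slate garden meadow bridge".
"island slate garden meadow bridge" → head "bridge" (specifically "garden meadow bridge"), modifier "island slate".
"island slate" → head "slate", modifier "island".
"garden meadow bridge" → head "bridge" (specifically "meadow bridge"), modifier "garden".
"meadow bridge" → head "bridge", modifier "meadow".
So the structure is [[[island slate] [garden [meadow bridge]]] carver].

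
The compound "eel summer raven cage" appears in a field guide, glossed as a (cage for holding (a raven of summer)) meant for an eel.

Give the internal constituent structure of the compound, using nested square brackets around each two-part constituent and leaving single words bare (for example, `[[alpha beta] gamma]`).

Whole compound: head "cage" (specifically "summer raven cage"), modifier "eel".
Inside "summer raven cage": head "cage", modifier "summer raven".
Inside "summer raven": head "raven", modifier "summer".
Putting it together: [eel [[summer raven] cage]].

[eel [[summer raven] cage]]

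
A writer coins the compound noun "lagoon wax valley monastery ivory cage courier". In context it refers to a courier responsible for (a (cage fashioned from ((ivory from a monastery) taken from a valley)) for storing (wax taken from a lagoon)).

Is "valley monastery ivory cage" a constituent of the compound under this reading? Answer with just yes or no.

yes

The paraphrase groups the words so that "valley monastery ivory cage" is one unit: it corresponds to a single parenthesized sub-phrase.
The full structure is [[[lagoon wax] [[valley [monastery ivory]] cage]] courier], in which [valley monastery ivory cage] is a constituent.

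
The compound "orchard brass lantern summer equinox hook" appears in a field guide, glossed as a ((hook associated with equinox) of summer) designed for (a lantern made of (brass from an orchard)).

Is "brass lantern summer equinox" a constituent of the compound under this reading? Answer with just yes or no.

no

The top-level split is [orchard brass lantern] [summer equinox hook]; the full structure is [[[orchard brass] lantern] [summer [equinox hook]]].
"brass lantern summer equinox" straddles a constituent boundary, so it is not a single unit.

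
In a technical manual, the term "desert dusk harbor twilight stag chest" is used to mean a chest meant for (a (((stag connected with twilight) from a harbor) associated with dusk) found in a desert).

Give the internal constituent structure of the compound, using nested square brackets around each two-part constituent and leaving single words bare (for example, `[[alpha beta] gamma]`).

Overall it is a kind of chest; the modifier is "desert dusk harbor twilight stag".
Within "desert dusk harbor twilight stag", the head is "stag" (specifically "dusk harbor twilight stag") and the modifier is "desert".
Within "dusk harbor twilight stag", the head is "stag" (specifically "harbor twilight stag") and the modifier is "dusk".
Within "harbor twilight stag", the head is "stag" (specifically "twilight stag") and the modifier is "harbor".
Within "twilight stag", the head is "stag" and the modifier is "twilight".
Putting it together: [[desert [dusk [harbor [twilight stag]]]] chest].

[[desert [dusk [harbor [twilight stag]]]] chest]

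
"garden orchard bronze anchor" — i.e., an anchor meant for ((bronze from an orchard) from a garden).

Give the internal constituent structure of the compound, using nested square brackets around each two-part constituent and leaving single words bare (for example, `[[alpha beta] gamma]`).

Whole compound: head "anchor", modifier "garden orchard bronze".
Inside "garden orchard bronze": head "bronze" (specifically "orchard bronze"), modifier "garden".
Inside "orchard bronze": head "bronze", modifier "orchard".
Assembled: [[garden [orchard bronze]] anchor].

[[garden [orchard bronze]] anchor]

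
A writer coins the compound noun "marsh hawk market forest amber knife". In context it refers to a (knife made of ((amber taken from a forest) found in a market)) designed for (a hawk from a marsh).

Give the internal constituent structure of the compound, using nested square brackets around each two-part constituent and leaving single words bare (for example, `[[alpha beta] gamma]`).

The outermost head in the paraphrase is "knife" (specifically "market forest amber knife"), modified by "marsh hawk".
Within "marsh hawk", the head is "hawk" and the modifier is "marsh".
Within "market forest amber knife", the head is "knife" and the modifier is "market forest amber".
Within "market forest amber", the head is "amber" (specifically "forest amber") and the modifier is "market".
Within "forest amber", the head is "amber" and the modifier is "forest".
Assembled: [[marsh hawk] [[market [forest amber]] knife]].

[[marsh hawk] [[market [forest amber]] knife]]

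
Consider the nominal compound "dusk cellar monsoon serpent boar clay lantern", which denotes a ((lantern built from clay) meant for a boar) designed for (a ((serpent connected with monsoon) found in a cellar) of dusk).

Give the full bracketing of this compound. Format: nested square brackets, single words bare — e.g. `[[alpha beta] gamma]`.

[[dusk [cellar [monsoon serpent]]] [boar [clay lantern]]]

Whole compound: head "lantern" (specifically "boar clay lantern"), modifier "dusk cellar monsoon serpent".
Inside "dusk cellar monsoon serpent": head "serpent" (specifically "cellar monsoon serpent"), modifier "dusk".
Inside "cellar monsoon serpent": head "serpent" (specifically "monsoon serpent"), modifier "cellar".
Inside "monsoon serpent": head "serpent", modifier "monsoon".
Inside "boar clay lantern": head "lantern" (specifically "clay lantern"), modifier "boar".
Inside "clay lantern": head "lantern", modifier "clay".
Putting it together: [[dusk [cellar [monsoon serpent]]] [boar [clay lantern]]].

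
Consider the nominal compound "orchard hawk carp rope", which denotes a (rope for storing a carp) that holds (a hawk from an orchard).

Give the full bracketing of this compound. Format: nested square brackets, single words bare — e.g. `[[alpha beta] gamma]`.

At the top level: head "rope" (specifically "carp rope"); modifier "orchard hawk".
Within "orchard hawk", the head is "hawk" and the modifier is "orchard".
Within "carp rope", the head is "rope" and the modifier is "carp".
So the structure is [[orchard hawk] [carp rope]].

[[orchard hawk] [carp rope]]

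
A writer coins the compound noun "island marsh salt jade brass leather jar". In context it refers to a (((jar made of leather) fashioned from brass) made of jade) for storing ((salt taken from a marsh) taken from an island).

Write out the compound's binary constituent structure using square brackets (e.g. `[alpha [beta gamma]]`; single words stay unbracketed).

Overall it is a kind of jar (specifically "jade brass leather jar"); the modifier is "island marsh salt".
"island marsh salt" → head "salt" (specifically "marsh salt"), modifier "island".
"marsh salt" → head "salt", modifier "marsh".
"jade brass leather jar" → head "jar" (specifically "brass leather jar"), modifier "jade".
"brass leather jar" → head "jar" (specifically "leather jar"), modifier "brass".
"leather jar" → head "jar", modifier "leather".
So the structure is [[island [marsh salt]] [jade [brass [leather jar]]]].

[[island [marsh salt]] [jade [brass [leather jar]]]]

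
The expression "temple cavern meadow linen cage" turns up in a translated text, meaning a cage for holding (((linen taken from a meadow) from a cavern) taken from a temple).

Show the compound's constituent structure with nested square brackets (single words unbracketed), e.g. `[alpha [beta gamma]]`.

[[temple [cavern [meadow linen]]] cage]

At the top level: head "cage"; modifier "temple cavern meadow linen".
"temple cavern meadow linen" → head "linen" (specifically "cavern meadow linen"), modifier "temple".
"cavern meadow linen" → head "linen" (specifically "meadow linen"), modifier "cavern".
"meadow linen" → head "linen", modifier "meadow".
So the structure is [[temple [cavern [meadow linen]]] cage].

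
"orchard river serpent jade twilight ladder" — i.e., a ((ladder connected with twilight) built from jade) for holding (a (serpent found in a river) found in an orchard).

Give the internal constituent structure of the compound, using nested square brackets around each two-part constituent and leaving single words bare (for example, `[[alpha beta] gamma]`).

The outermost head in the paraphrase is "ladder" (specifically "jade twilight ladder"), modified by "orchard river serpent".
"orchard river serpent" → head "serpent" (specifically "river serpent"), modifier "orchard".
"river serpent" → head "serpent", modifier "river".
"jade twilight ladder" → head "ladder" (specifically "twilight ladder"), modifier "jade".
"twilight ladder" → head "ladder", modifier "twilight".
So the structure is [[orchard [river serpent]] [jade [twilight ladder]]].

[[orchard [river serpent]] [jade [twilight ladder]]]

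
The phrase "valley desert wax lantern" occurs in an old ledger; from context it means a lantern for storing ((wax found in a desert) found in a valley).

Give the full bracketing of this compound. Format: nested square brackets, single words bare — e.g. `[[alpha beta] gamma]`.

The outermost head in the paraphrase is "lantern", modified by "valley desert wax".
"valley desert wax" → head "wax" (specifically "desert wax"), modifier "valley".
"desert wax" → head "wax", modifier "desert".
Putting it together: [[valley [desert wax]] lantern].

[[valley [desert wax]] lantern]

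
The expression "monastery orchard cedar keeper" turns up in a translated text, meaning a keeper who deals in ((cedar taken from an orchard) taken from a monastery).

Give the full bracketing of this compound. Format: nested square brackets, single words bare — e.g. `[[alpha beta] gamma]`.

[[monastery [orchard cedar]] keeper]

Whole compound: head "keeper", modifier "monastery orchard cedar".
Within "monastery orchard cedar", the head is "cedar" (specifically "orchard cedar") and the modifier is "monastery".
Within "orchard cedar", the head is "cedar" and the modifier is "orchard".
Putting it together: [[monastery [orchard cedar]] keeper].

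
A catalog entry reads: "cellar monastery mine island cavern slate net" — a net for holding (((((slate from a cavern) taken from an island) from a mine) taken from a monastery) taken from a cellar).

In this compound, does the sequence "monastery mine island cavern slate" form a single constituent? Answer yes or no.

The paraphrase groups the words so that "monastery mine island cavern slate" is one unit: it corresponds to a single parenthesized sub-phrase.
The full structure is [[cellar [monastery [mine [island [cavern slate]]]]] net], in which [monastery mine island cavern slate] is a constituent.

yes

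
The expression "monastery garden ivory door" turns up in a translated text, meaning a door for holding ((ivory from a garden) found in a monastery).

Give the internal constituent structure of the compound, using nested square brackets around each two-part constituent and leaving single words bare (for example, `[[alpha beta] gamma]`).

[[monastery [garden ivory]] door]

At the top level: head "door"; modifier "monastery garden ivory".
"monastery garden ivory" → head "ivory" (specifically "garden ivory"), modifier "monastery".
"garden ivory" → head "ivory", modifier "garden".
Assembled: [[monastery [garden ivory]] door].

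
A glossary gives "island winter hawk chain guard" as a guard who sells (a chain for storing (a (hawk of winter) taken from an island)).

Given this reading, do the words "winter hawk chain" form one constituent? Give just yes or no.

no

The top-level split is [island winter hawk chain] [guard]; the full structure is [[[island [winter hawk]] chain] guard].
"winter hawk chain" straddles a constituent boundary, so it is not a single unit.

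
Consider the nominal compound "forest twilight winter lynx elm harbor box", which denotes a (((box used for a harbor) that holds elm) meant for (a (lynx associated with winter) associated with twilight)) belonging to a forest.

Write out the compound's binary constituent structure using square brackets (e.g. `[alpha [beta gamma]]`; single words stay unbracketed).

Overall it is a kind of box (specifically "twilight winter lynx elm harbor box"); the modifier is "forest".
"twilight winter lynx elm harbor box" → head "box" (specifically "elm harbor box"), modifier "twilight winter lynx".
"twilight winter lynx" → head "lynx" (specifically "winter lynx"), modifier "twilight".
"winter lynx" → head "lynx", modifier "winter".
"elm harbor box" → head "box" (specifically "harbor box"), modifier "elm".
"harbor box" → head "box", modifier "harbor".
So the structure is [forest [[twilight [winter lynx]] [elm [harbor box]]]].

[forest [[twilight [winter lynx]] [elm [harbor box]]]]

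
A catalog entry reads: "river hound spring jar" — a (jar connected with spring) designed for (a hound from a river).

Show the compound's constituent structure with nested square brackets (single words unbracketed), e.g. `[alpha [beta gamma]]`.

[[river hound] [spring jar]]

Whole compound: head "jar" (specifically "spring jar"), modifier "river hound".
"river hound" → head "hound", modifier "river".
"spring jar" → head "jar", modifier "spring".
So the structure is [[river hound] [spring jar]].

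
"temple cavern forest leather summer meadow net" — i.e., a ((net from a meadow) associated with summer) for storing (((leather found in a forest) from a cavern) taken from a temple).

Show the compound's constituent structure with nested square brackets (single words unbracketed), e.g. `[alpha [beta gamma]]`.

Overall it is a kind of net (specifically "summer meadow net"); the modifier is "temple cavern forest leather".
Within "temple cavern forest leather", the head is "leather" (specifically "cavern forest leather") and the modifier is "temple".
Within "cavern forest leather", the head is "leather" (specifically "forest leather") and the modifier is "cavern".
Within "forest leather", the head is "leather" and the modifier is "forest".
Within "summer meadow net", the head is "net" (specifically "meadow net") and the modifier is "summer".
Within "meadow net", the head is "net" and the modifier is "meadow".
So the structure is [[temple [cavern [forest leather]]] [summer [meadow net]]].

[[temple [cavern [forest leather]]] [summer [meadow net]]]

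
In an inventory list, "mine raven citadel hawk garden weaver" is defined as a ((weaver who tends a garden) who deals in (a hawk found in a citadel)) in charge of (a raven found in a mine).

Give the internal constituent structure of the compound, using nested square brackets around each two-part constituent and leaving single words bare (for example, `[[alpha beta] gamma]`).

[[mine raven] [[citadel hawk] [garden weaver]]]

The outermost head in the paraphrase is "weaver" (specifically "citadel hawk garden weaver"), modified by "mine raven".
Within "mine raven", the head is "raven" and the modifier is "mine".
Within "citadel hawk garden weaver", the head is "weaver" (specifically "garden weaver") and the modifier is "citadel hawk".
Within "citadel hawk", the head is "hawk" and the modifier is "citadel".
Within "garden weaver", the head is "weaver" and the modifier is "garden".
Assembled: [[mine raven] [[citadel hawk] [garden weaver]]].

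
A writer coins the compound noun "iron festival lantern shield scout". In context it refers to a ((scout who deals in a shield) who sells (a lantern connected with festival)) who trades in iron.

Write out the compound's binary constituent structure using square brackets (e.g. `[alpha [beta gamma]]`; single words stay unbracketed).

[iron [[festival lantern] [shield scout]]]

Whole compound: head "scout" (specifically "festival lantern shield scout"), modifier "iron".
"festival lantern shield scout" → head "scout" (specifically "shield scout"), modifier "festival lantern".
"festival lantern" → head "lantern", modifier "festival".
"shield scout" → head "scout", modifier "shield".
So the structure is [iron [[festival lantern] [shield scout]]].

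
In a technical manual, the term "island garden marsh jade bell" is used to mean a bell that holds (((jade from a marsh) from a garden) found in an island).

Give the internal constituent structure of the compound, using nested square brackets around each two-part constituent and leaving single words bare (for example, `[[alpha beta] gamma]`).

[[island [garden [marsh jade]]] bell]

The outermost head in the paraphrase is "bell", modified by "island garden marsh jade".
Inside "island garden marsh jade": head "jade" (specifically "garden marsh jade"), modifier "island".
Inside "garden marsh jade": head "jade" (specifically "marsh jade"), modifier "garden".
Inside "marsh jade": head "jade", modifier "marsh".
Assembled: [[island [garden [marsh jade]]] bell].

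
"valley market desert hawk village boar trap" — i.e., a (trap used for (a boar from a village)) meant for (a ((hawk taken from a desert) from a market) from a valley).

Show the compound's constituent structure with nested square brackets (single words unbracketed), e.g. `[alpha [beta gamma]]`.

Overall it is a kind of trap (specifically "village boar trap"); the modifier is "valley market desert hawk".
"valley market desert hawk" → head "hawk" (specifically "market desert hawk"), modifier "valley".
"market desert hawk" → head "hawk" (specifically "desert hawk"), modifier "market".
"desert hawk" → head "hawk", modifier "desert".
"village boar trap" → head "trap", modifier "village boar".
"village boar" → head "boar", modifier "village".
So the structure is [[valley [market [desert hawk]]] [[village boar] trap]].

[[valley [market [desert hawk]]] [[village boar] trap]]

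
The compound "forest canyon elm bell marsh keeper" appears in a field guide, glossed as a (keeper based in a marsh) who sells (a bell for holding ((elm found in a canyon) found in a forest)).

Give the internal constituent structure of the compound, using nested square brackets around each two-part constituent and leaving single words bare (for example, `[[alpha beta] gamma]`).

[[[forest [canyon elm]] bell] [marsh keeper]]

Whole compound: head "keeper" (specifically "marsh keeper"), modifier "forest canyon elm bell".
Within "forest canyon elm bell", the head is "bell" and the modifier is "forest canyon elm".
Within "forest canyon elm", the head is "elm" (specifically "canyon elm") and the modifier is "forest".
Within "canyon elm", the head is "elm" and the modifier is "canyon".
Within "marsh keeper", the head is "keeper" and the modifier is "marsh".
So the structure is [[[forest [canyon elm]] bell] [marsh keeper]].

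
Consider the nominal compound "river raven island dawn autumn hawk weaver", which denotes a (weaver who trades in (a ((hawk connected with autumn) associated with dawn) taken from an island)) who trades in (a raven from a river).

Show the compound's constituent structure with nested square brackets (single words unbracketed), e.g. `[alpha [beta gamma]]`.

Whole compound: head "weaver" (specifically "island dawn autumn hawk weaver"), modifier "river raven".
"river raven" → head "raven", modifier "river".
"island dawn autumn hawk weaver" → head "weaver", modifier "island dawn autumn hawk".
"island dawn autumn hawk" → head "hawk" (specifically "dawn autumn hawk"), modifier "island".
"dawn autumn hawk" → head "hawk" (specifically "autumn hawk"), modifier "dawn".
"autumn hawk" → head "hawk", modifier "autumn".
So the structure is [[river raven] [[island [dawn [autumn hawk]]] weaver]].

[[river raven] [[island [dawn [autumn hawk]]] weaver]]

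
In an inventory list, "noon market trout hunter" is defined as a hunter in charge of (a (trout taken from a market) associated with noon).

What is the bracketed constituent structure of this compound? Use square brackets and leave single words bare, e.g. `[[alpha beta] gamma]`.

Whole compound: head "hunter", modifier "noon market trout".
"noon market trout" → head "trout" (specifically "market trout"), modifier "noon".
"market trout" → head "trout", modifier "market".
Assembled: [[noon [market trout]] hunter].

[[noon [market trout]] hunter]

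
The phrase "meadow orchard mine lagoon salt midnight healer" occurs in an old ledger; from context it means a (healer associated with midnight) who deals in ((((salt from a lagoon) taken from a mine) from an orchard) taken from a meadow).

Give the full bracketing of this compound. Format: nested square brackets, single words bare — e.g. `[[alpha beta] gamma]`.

[[meadow [orchard [mine [lagoon salt]]]] [midnight healer]]

Whole compound: head "healer" (specifically "midnight healer"), modifier "meadow orchard mine lagoon salt".
Inside "meadow orchard mine lagoon salt": head "salt" (specifically "orchard mine lagoon salt"), modifier "meadow".
Inside "orchard mine lagoon salt": head "salt" (specifically "mine lagoon salt"), modifier "orchard".
Inside "mine lagoon salt": head "salt" (specifically "lagoon salt"), modifier "mine".
Inside "lagoon salt": head "salt", modifier "lagoon".
Inside "midnight healer": head "healer", modifier "midnight".
Putting it together: [[meadow [orchard [mine [lagoon salt]]]] [midnight healer]].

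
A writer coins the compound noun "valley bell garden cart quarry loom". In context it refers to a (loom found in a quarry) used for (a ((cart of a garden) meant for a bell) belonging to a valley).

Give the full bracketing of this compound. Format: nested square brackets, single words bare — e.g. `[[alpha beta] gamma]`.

Overall it is a kind of loom (specifically "quarry loom"); the modifier is "valley bell garden cart".
Within "valley bell garden cart", the head is "cart" (specifically "bell garden cart") and the modifier is "valley".
Within "bell garden cart", the head is "cart" (specifically "garden cart") and the modifier is "bell".
Within "garden cart", the head is "cart" and the modifier is "garden".
Within "quarry loom", the head is "loom" and the modifier is "quarry".
Putting it together: [[valley [bell [garden cart]]] [quarry loom]].

[[valley [bell [garden cart]]] [quarry loom]]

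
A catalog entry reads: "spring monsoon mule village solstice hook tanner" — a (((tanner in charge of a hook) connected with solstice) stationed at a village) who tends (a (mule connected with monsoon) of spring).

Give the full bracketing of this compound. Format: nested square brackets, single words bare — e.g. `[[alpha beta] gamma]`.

[[spring [monsoon mule]] [village [solstice [hook tanner]]]]

At the top level: head "tanner" (specifically "village solstice hook tanner"); modifier "spring monsoon mule".
Within "spring monsoon mule", the head is "mule" (specifically "monsoon mule") and the modifier is "spring".
Within "monsoon mule", the head is "mule" and the modifier is "monsoon".
Within "village solstice hook tanner", the head is "tanner" (specifically "solstice hook tanner") and the modifier is "village".
Within "solstice hook tanner", the head is "tanner" (specifically "hook tanner") and the modifier is "solstice".
Within "hook tanner", the head is "tanner" and the modifier is "hook".
Putting it together: [[spring [monsoon mule]] [village [solstice [hook tanner]]]].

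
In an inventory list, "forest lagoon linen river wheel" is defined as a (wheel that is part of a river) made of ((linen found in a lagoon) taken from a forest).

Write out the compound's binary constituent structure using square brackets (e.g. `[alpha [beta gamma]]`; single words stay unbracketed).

Whole compound: head "wheel" (specifically "river wheel"), modifier "forest lagoon linen".
Within "forest lagoon linen", the head is "linen" (specifically "lagoon linen") and the modifier is "forest".
Within "lagoon linen", the head is "linen" and the modifier is "lagoon".
Within "river wheel", the head is "wheel" and the modifier is "river".
Assembled: [[forest [lagoon linen]] [river wheel]].

[[forest [lagoon linen]] [river wheel]]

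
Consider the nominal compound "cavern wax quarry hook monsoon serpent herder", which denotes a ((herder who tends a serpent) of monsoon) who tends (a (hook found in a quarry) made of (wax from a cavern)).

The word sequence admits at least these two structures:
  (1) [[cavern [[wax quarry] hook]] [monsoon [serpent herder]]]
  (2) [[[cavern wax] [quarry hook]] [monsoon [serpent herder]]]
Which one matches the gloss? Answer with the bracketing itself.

The paraphrase's head is the "herder" part ("monsoon serpent herder"); its modifier is "cavern wax quarry hook".
That top-level split, carried through the inner groups, gives [[[cavern wax] [quarry hook]] [monsoon [serpent herder]]].

[[[cavern wax] [quarry hook]] [monsoon [serpent herder]]]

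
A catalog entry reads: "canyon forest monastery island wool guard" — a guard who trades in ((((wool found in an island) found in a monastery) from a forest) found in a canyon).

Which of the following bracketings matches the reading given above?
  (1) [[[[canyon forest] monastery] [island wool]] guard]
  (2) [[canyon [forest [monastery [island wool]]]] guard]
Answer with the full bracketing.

[[canyon [forest [monastery [island wool]]]] guard]

The paraphrase's head is the "guard" part ("guard"); its modifier is "canyon forest monastery island wool".
That top-level split, carried through the inner groups, gives [[canyon [forest [monastery [island wool]]]] guard].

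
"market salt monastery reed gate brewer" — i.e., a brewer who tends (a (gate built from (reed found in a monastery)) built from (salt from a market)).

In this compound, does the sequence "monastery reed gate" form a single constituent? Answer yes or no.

yes

The paraphrase groups the words so that "monastery reed gate" is one unit: it corresponds to a single parenthesized sub-phrase.
The full structure is [[[market salt] [[monastery reed] gate]] brewer], in which [monastery reed gate] is a constituent.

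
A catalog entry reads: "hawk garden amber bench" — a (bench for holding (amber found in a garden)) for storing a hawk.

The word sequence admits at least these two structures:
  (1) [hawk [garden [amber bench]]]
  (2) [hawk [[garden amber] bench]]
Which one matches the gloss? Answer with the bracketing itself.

[hawk [[garden amber] bench]]

The paraphrase's head is the "bench" part ("garden amber bench"); its modifier is "hawk".
That top-level split, carried through the inner groups, gives [hawk [[garden amber] bench]].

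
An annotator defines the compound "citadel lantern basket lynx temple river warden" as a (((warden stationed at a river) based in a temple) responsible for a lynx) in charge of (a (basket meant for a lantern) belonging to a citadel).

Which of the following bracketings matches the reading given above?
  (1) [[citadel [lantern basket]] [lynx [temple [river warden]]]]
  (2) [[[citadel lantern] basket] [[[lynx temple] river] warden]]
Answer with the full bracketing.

[[citadel [lantern basket]] [lynx [temple [river warden]]]]

The paraphrase's head is the "warden" part ("lynx temple river warden"); its modifier is "citadel lantern basket".
That top-level split, carried through the inner groups, gives [[citadel [lantern basket]] [lynx [temple [river warden]]]].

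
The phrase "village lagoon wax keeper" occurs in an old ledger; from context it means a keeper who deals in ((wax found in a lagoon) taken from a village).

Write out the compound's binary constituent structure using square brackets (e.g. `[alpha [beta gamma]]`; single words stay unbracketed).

Overall it is a kind of keeper; the modifier is "village lagoon wax".
Inside "village lagoon wax": head "wax" (specifically "lagoon wax"), modifier "village".
Inside "lagoon wax": head "wax", modifier "lagoon".
Putting it together: [[village [lagoon wax]] keeper].

[[village [lagoon wax]] keeper]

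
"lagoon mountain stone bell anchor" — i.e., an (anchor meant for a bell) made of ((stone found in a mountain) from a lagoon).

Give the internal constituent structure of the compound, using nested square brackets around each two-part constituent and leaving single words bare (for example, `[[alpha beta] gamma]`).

Whole compound: head "anchor" (specifically "bell anchor"), modifier "lagoon mountain stone".
Within "lagoon mountain stone", the head is "stone" (specifically "mountain stone") and the modifier is "lagoon".
Within "mountain stone", the head is "stone" and the modifier is "mountain".
Within "bell anchor", the head is "anchor" and the modifier is "bell".
So the structure is [[lagoon [mountain stone]] [bell anchor]].

[[lagoon [mountain stone]] [bell anchor]]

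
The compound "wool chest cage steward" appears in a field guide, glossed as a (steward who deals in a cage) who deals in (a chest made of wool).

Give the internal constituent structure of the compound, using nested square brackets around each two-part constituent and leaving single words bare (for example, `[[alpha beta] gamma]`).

At the top level: head "steward" (specifically "cage steward"); modifier "wool chest".
Inside "wool chest": head "chest", modifier "wool".
Inside "cage steward": head "steward", modifier "cage".
So the structure is [[wool chest] [cage steward]].

[[wool chest] [cage steward]]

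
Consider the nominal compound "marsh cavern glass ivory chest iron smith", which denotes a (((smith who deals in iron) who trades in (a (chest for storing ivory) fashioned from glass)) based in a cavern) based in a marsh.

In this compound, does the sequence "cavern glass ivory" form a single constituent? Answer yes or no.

no

The top-level split is [marsh] [cavern glass ivory chest iron smith]; the full structure is [marsh [cavern [[glass [ivory chest]] [iron smith]]]].
"cavern glass ivory" straddles a constituent boundary, so it is not a single unit.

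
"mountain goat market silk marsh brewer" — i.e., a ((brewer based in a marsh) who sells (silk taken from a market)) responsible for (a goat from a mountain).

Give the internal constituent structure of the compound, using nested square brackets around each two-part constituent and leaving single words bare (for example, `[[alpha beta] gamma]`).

The outermost head in the paraphrase is "brewer" (specifically "market silk marsh brewer"), modified by "mountain goat".
Within "mountain goat", the head is "goat" and the modifier is "mountain".
Within "market silk marsh brewer", the head is "brewer" (specifically "marsh brewer") and the modifier is "market silk".
Within "market silk", the head is "silk" and the modifier is "market".
Within "marsh brewer", the head is "brewer" and the modifier is "marsh".
Assembled: [[mountain goat] [[market silk] [marsh brewer]]].

[[mountain goat] [[market silk] [marsh brewer]]]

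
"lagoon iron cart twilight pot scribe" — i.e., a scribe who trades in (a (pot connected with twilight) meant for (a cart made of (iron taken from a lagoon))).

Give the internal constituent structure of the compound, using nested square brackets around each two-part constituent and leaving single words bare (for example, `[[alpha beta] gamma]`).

Whole compound: head "scribe", modifier "lagoon iron cart twilight pot".
"lagoon iron cart twilight pot" → head "pot" (specifically "twilight pot"), modifier "lagoon iron cart".
"lagoon iron cart" → head "cart", modifier "lagoon iron".
"lagoon iron" → head "iron", modifier "lagoon".
"twilight pot" → head "pot", modifier "twilight".
So the structure is [[[[lagoon iron] cart] [twilight pot]] scribe].

[[[[lagoon iron] cart] [twilight pot]] scribe]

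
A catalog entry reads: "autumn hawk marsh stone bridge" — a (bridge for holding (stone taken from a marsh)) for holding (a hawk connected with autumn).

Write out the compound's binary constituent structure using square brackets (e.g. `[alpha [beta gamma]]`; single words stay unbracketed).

At the top level: head "bridge" (specifically "marsh stone bridge"); modifier "autumn hawk".
Within "autumn hawk", the head is "hawk" and the modifier is "autumn".
Within "marsh stone bridge", the head is "bridge" and the modifier is "marsh stone".
Within "marsh stone", the head is "stone" and the modifier is "marsh".
Putting it together: [[autumn hawk] [[marsh stone] bridge]].

[[autumn hawk] [[marsh stone] bridge]]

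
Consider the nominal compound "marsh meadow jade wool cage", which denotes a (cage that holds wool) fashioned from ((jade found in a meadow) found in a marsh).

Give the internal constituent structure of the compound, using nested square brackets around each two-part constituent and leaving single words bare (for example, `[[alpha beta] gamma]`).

[[marsh [meadow jade]] [wool cage]]

Whole compound: head "cage" (specifically "wool cage"), modifier "marsh meadow jade".
"marsh meadow jade" → head "jade" (specifically "meadow jade"), modifier "marsh".
"meadow jade" → head "jade", modifier "meadow".
"wool cage" → head "cage", modifier "wool".
So the structure is [[marsh [meadow jade]] [wool cage]].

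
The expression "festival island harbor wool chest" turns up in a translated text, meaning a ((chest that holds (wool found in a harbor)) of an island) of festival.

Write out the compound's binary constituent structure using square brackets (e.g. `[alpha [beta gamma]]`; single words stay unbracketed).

[festival [island [[harbor wool] chest]]]

The outermost head in the paraphrase is "chest" (specifically "island harbor wool chest"), modified by "festival".
Within "island harbor wool chest", the head is "chest" (specifically "harbor wool chest") and the modifier is "island".
Within "harbor wool chest", the head is "chest" and the modifier is "harbor wool".
Within "harbor wool", the head is "wool" and the modifier is "harbor".
Putting it together: [festival [island [[harbor wool] chest]]].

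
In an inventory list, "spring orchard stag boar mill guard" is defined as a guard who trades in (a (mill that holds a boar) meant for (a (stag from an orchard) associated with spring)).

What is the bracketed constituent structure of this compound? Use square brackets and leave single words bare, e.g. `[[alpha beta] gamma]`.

[[[spring [orchard stag]] [boar mill]] guard]

The outermost head in the paraphrase is "guard", modified by "spring orchard stag boar mill".
Within "spring orchard stag boar mill", the head is "mill" (specifically "boar mill") and the modifier is "spring orchard stag".
Within "spring orchard stag", the head is "stag" (specifically "orchard stag") and the modifier is "spring".
Within "orchard stag", the head is "stag" and the modifier is "orchard".
Within "boar mill", the head is "mill" and the modifier is "boar".
So the structure is [[[spring [orchard stag]] [boar mill]] guard].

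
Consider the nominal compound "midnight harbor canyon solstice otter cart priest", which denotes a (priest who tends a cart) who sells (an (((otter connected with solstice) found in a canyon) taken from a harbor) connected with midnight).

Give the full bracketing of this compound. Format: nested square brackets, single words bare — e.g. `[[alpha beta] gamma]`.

[[midnight [harbor [canyon [solstice otter]]]] [cart priest]]

At the top level: head "priest" (specifically "cart priest"); modifier "midnight harbor canyon solstice otter".
"midnight harbor canyon solstice otter" → head "otter" (specifically "harbor canyon solstice otter"), modifier "midnight".
"harbor canyon solstice otter" → head "otter" (specifically "canyon solstice otter"), modifier "harbor".
"canyon solstice otter" → head "otter" (specifically "solstice otter"), modifier "canyon".
"solstice otter" → head "otter", modifier "solstice".
"cart priest" → head "priest", modifier "cart".
Putting it together: [[midnight [harbor [canyon [solstice otter]]]] [cart priest]].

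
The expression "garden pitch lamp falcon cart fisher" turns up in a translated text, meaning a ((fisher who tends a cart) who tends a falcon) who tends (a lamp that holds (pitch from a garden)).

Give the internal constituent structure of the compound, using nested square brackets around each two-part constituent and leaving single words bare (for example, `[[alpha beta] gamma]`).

[[[garden pitch] lamp] [falcon [cart fisher]]]

Overall it is a kind of fisher (specifically "falcon cart fisher"); the modifier is "garden pitch lamp".
Within "garden pitch lamp", the head is "lamp" and the modifier is "garden pitch".
Within "garden pitch", the head is "pitch" and the modifier is "garden".
Within "falcon cart fisher", the head is "fisher" (specifically "cart fisher") and the modifier is "falcon".
Within "cart fisher", the head is "fisher" and the modifier is "cart".
Putting it together: [[[garden pitch] lamp] [falcon [cart fisher]]].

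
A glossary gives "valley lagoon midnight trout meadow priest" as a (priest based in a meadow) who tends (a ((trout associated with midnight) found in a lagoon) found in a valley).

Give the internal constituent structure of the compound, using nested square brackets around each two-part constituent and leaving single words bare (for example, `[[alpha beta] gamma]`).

At the top level: head "priest" (specifically "meadow priest"); modifier "valley lagoon midnight trout".
Within "valley lagoon midnight trout", the head is "trout" (specifically "lagoon midnight trout") and the modifier is "valley".
Within "lagoon midnight trout", the head is "trout" (specifically "midnight trout") and the modifier is "lagoon".
Within "midnight trout", the head is "trout" and the modifier is "midnight".
Within "meadow priest", the head is "priest" and the modifier is "meadow".
Assembled: [[valley [lagoon [midnight trout]]] [meadow priest]].

[[valley [lagoon [midnight trout]]] [meadow priest]]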